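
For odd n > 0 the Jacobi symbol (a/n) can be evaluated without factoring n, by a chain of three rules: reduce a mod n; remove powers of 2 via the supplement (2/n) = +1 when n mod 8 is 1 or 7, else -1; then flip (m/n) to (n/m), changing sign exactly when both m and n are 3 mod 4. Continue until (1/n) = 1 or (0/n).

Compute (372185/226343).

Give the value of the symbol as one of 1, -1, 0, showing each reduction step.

(372185/226343): 372185 mod 226343 = 145842, so (372185/226343) = (145842/226343)
factor out 2^1: 145842 = 2^1·72921; with 226343 mod 8 = 7, (2/226343) = +1; sign now +1; continue with (72921/226343)
flip (72921/226343) -> (226343/72921): both odd, 72921 mod 4 = 1, 226343 mod 4 = 3, so the flip contributes +1; sign now +1
(226343/72921): 226343 mod 72921 = 7580, so (226343/72921) = (7580/72921)
factor out 2^2: 7580 = 2^2·1895; with 72921 mod 8 = 1, (2/72921) = +1; sign now +1; continue with (1895/72921)
flip (1895/72921) -> (72921/1895): both odd, 1895 mod 4 = 3, 72921 mod 4 = 1, so the flip contributes +1; sign now +1
(72921/1895): 72921 mod 1895 = 911, so (72921/1895) = (911/1895)
flip (911/1895) -> (1895/911): both odd, 911 mod 4 = 3, 1895 mod 4 = 3, so the flip contributes -1; sign now -1
(1895/911): 1895 mod 911 = 73, so (1895/911) = (73/911)
flip (73/911) -> (911/73): both odd, 73 mod 4 = 1, 911 mod 4 = 3, so the flip contributes +1; sign now -1
(911/73): 911 mod 73 = 35, so (911/73) = (35/73)
flip (35/73) -> (73/35): both odd, 35 mod 4 = 3, 73 mod 4 = 1, so the flip contributes +1; sign now -1
(73/35): 73 mod 35 = 3, so (73/35) = (3/35)
flip (3/35) -> (35/3): both odd, 3 mod 4 = 3, 35 mod 4 = 3, so the flip contributes -1; sign now +1
(35/3): 35 mod 3 = 2, so (35/3) = (2/3)
factor out 2^1: 2 = 2^1·1; with 3 mod 8 = 3, (2/3) = -1; sign now -1; continue with (1/3)
reached (1/3) = 1, so the symbol is -1

-1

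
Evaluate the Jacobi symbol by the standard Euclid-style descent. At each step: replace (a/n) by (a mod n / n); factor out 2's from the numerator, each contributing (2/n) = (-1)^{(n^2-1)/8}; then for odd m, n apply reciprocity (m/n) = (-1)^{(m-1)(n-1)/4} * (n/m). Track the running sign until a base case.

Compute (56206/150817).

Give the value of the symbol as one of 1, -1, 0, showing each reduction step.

56206 = 2^1·28103; (2/150817) = +1 since 150817 mod 8 = 1, so (56206/150817) = (+1)^1·(28103/150817); sign now +1
reciprocity: (28103/150817) = +1·(150817/28103) since 28103 mod 4 = 3, 150817 mod 4 = 1; sign now +1
(150817/28103) = (10302/28103)   [reduce mod 28103]
10302 = 2^1·5151; (2/28103) = +1 since 28103 mod 8 = 7, so (10302/28103) = (+1)^1·(5151/28103); sign now +1
reciprocity: (5151/28103) = -1·(28103/5151) since 5151 mod 4 = 3, 28103 mod 4 = 3; sign now -1
(28103/5151) = (2348/5151)   [reduce mod 5151]
2348 = 2^2·587; (2/5151) = +1 since 5151 mod 8 = 7, so (2348/5151) = (+1)^2·(587/5151); sign now -1
reciprocity: (587/5151) = -1·(5151/587) since 587 mod 4 = 3, 5151 mod 4 = 3; sign now +1
(5151/587) = (455/587)   [reduce mod 587]
reciprocity: (455/587) = -1·(587/455) since 455 mod 4 = 3, 587 mod 4 = 3; sign now -1
(587/455) = (132/455)   [reduce mod 455]
132 = 2^2·33; (2/455) = +1 since 455 mod 8 = 7, so (132/455) = (+1)^2·(33/455); sign now -1
reciprocity: (33/455) = +1·(455/33) since 33 mod 4 = 1, 455 mod 4 = 3; sign now -1
(455/33) = (26/33)   [reduce mod 33]
26 = 2^1·13; (2/33) = +1 since 33 mod 8 = 1, so (26/33) = (+1)^1·(13/33); sign now -1
reciprocity: (13/33) = +1·(33/13) since 13 mod 4 = 1, 33 mod 4 = 1; sign now -1
(33/13) = (7/13)   [reduce mod 13]
reciprocity: (7/13) = +1·(13/7) since 7 mod 4 = 3, 13 mod 4 = 1; sign now -1
(13/7) = (6/7)   [reduce mod 7]
6 = 2^1·3; (2/7) = +1 since 7 mod 8 = 7, so (6/7) = (+1)^1·(3/7); sign now -1
reciprocity: (3/7) = -1·(7/3) since 3 mod 4 = 3, 7 mod 4 = 3; sign now +1
(7/3) = (1/3)   [reduce mod 3]
(1/3) = 1; final value = sign = +1

1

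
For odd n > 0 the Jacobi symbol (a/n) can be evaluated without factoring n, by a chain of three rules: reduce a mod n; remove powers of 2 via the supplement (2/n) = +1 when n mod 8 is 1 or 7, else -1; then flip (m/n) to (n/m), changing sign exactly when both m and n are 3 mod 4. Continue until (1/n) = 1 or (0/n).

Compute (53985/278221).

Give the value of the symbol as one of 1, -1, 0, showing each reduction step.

flip (53985/278221) -> (278221/53985): both odd, 53985 mod 4 = 1, 278221 mod 4 = 1, so the flip contributes +1; sign now +1
(278221/53985): 278221 mod 53985 = 8296, so (278221/53985) = (8296/53985)
factor out 2^3: 8296 = 2^3·1037; with 53985 mod 8 = 1, (2/53985) = +1; sign now +1; continue with (1037/53985)
flip (1037/53985) -> (53985/1037): both odd, 1037 mod 4 = 1, 53985 mod 4 = 1, so the flip contributes +1; sign now +1
(53985/1037): 53985 mod 1037 = 61, so (53985/1037) = (61/1037)
flip (61/1037) -> (1037/61): both odd, 61 mod 4 = 1, 1037 mod 4 = 1, so the flip contributes +1; sign now +1
(1037/61): 1037 mod 61 = 0, so (1037/61) = (0/61)
reached (0/61); gcd(a, n) > 1, so (0/61) = 0 and the symbol is 0

0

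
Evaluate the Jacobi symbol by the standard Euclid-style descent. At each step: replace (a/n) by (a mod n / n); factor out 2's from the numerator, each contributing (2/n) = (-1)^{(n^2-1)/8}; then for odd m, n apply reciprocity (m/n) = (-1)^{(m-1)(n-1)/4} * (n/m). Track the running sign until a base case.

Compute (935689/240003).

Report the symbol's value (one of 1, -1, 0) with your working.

-1

(935689/240003): 935689 mod 240003 = 215680, so (935689/240003) = (215680/240003)
factor out 2^7: 215680 = 2^7·1685; with 240003 mod 8 = 3, (2/240003) = -1; sign now -1; continue with (1685/240003)
flip (1685/240003) -> (240003/1685): both odd, 1685 mod 4 = 1, 240003 mod 4 = 3, so the flip contributes +1; sign now -1
(240003/1685): 240003 mod 1685 = 733, so (240003/1685) = (733/1685)
flip (733/1685) -> (1685/733): both odd, 733 mod 4 = 1, 1685 mod 4 = 1, so the flip contributes +1; sign now -1
(1685/733): 1685 mod 733 = 219, so (1685/733) = (219/733)
flip (219/733) -> (733/219): both odd, 219 mod 4 = 3, 733 mod 4 = 1, so the flip contributes +1; sign now -1
(733/219): 733 mod 219 = 76, so (733/219) = (76/219)
factor out 2^2: 76 = 2^2·19; with 219 mod 8 = 3, (2/219) = -1; sign now -1; continue with (19/219)
flip (19/219) -> (219/19): both odd, 19 mod 4 = 3, 219 mod 4 = 3, so the flip contributes -1; sign now +1
(219/19): 219 mod 19 = 10, so (219/19) = (10/19)
factor out 2^1: 10 = 2^1·5; with 19 mod 8 = 3, (2/19) = -1; sign now -1; continue with (5/19)
flip (5/19) -> (19/5): both odd, 5 mod 4 = 1, 19 mod 4 = 3, so the flip contributes +1; sign now -1
(19/5): 19 mod 5 = 4, so (19/5) = (4/5)
factor out 2^2: 4 = 2^2·1; with 5 mod 8 = 5, (2/5) = -1; sign now -1; continue with (1/5)
reached (1/5) = 1, so the symbol is -1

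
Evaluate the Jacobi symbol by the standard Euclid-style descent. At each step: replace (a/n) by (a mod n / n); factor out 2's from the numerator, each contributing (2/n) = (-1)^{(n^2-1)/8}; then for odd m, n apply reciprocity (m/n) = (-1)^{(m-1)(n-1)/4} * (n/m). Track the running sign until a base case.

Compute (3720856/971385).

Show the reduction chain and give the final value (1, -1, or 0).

(3720856/971385) = (806701/971385)   [reduce mod 971385]
reciprocity: (806701/971385) = +1·(971385/806701) since 806701 mod 4 = 1, 971385 mod 4 = 1; sign now +1
(971385/806701) = (164684/806701)   [reduce mod 806701]
164684 = 2^2·41171; (2/806701) = -1 since 806701 mod 8 = 5, so (164684/806701) = (-1)^2·(41171/806701); sign now +1
reciprocity: (41171/806701) = +1·(806701/41171) since 41171 mod 4 = 3, 806701 mod 4 = 1; sign now +1
(806701/41171) = (24452/41171)   [reduce mod 41171]
24452 = 2^2·6113; (2/41171) = -1 since 41171 mod 8 = 3, so (24452/41171) = (-1)^2·(6113/41171); sign now +1
reciprocity: (6113/41171) = +1·(41171/6113) since 6113 mod 4 = 1, 41171 mod 4 = 3; sign now +1
(41171/6113) = (4493/6113)   [reduce mod 6113]
reciprocity: (4493/6113) = +1·(6113/4493) since 4493 mod 4 = 1, 6113 mod 4 = 1; sign now +1
(6113/4493) = (1620/4493)   [reduce mod 4493]
1620 = 2^2·405; (2/4493) = -1 since 4493 mod 8 = 5, so (1620/4493) = (-1)^2·(405/4493); sign now +1
reciprocity: (405/4493) = +1·(4493/405) since 405 mod 4 = 1, 4493 mod 4 = 1; sign now +1
(4493/405) = (38/405)   [reduce mod 405]
38 = 2^1·19; (2/405) = -1 since 405 mod 8 = 5, so (38/405) = (-1)^1·(19/405); sign now -1
reciprocity: (19/405) = +1·(405/19) since 19 mod 4 = 3, 405 mod 4 = 1; sign now -1
(405/19) = (6/19)   [reduce mod 19]
6 = 2^1·3; (2/19) = -1 since 19 mod 8 = 3, so (6/19) = (-1)^1·(3/19); sign now +1
reciprocity: (3/19) = -1·(19/3) since 3 mod 4 = 3, 19 mod 4 = 3; sign now -1
(19/3) = (1/3)   [reduce mod 3]
(1/3) = 1; final value = sign = -1

-1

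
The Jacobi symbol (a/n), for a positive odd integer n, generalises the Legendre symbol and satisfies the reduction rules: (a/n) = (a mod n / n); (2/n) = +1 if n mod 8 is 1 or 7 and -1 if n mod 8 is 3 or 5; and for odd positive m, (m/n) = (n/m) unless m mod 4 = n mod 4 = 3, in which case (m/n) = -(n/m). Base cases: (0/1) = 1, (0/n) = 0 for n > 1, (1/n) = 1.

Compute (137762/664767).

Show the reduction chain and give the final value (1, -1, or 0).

137762 = 2^1·68881; (2/664767) = +1 since 664767 mod 8 = 7, so (137762/664767) = (+1)^1·(68881/664767); sign now +1
reciprocity: (68881/664767) = +1·(664767/68881) since 68881 mod 4 = 1, 664767 mod 4 = 3; sign now +1
(664767/68881) = (44838/68881)   [reduce mod 68881]
44838 = 2^1·22419; (2/68881) = +1 since 68881 mod 8 = 1, so (44838/68881) = (+1)^1·(22419/68881); sign now +1
reciprocity: (22419/68881) = +1·(68881/22419) since 22419 mod 4 = 3, 68881 mod 4 = 1; sign now +1
(68881/22419) = (1624/22419)   [reduce mod 22419]
1624 = 2^3·203; (2/22419) = -1 since 22419 mod 8 = 3, so (1624/22419) = (-1)^3·(203/22419); sign now -1
reciprocity: (203/22419) = -1·(22419/203) since 203 mod 4 = 3, 22419 mod 4 = 3; sign now +1
(22419/203) = (89/203)   [reduce mod 203]
reciprocity: (89/203) = +1·(203/89) since 89 mod 4 = 1, 203 mod 4 = 3; sign now +1
(203/89) = (25/89)   [reduce mod 89]
reciprocity: (25/89) = +1·(89/25) since 25 mod 4 = 1, 89 mod 4 = 1; sign now +1
(89/25) = (14/25)   [reduce mod 25]
14 = 2^1·7; (2/25) = +1 since 25 mod 8 = 1, so (14/25) = (+1)^1·(7/25); sign now +1
reciprocity: (7/25) = +1·(25/7) since 7 mod 4 = 3, 25 mod 4 = 1; sign now +1
(25/7) = (4/7)   [reduce mod 7]
4 = 2^2·1; (2/7) = +1 since 7 mod 8 = 7, so (4/7) = (+1)^2·(1/7); sign now +1
(1/7) = 1; final value = sign = +1

1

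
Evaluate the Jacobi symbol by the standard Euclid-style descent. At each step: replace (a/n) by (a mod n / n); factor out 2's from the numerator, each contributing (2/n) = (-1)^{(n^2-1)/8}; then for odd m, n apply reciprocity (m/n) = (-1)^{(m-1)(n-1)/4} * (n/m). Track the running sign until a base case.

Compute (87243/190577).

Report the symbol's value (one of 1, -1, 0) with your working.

1

reciprocity: (87243/190577) = +1·(190577/87243) since 87243 mod 4 = 3, 190577 mod 4 = 1; sign now +1
(190577/87243) = (16091/87243)   [reduce mod 87243]
reciprocity: (16091/87243) = -1·(87243/16091) since 16091 mod 4 = 3, 87243 mod 4 = 3; sign now -1
(87243/16091) = (6788/16091)   [reduce mod 16091]
6788 = 2^2·1697; (2/16091) = -1 since 16091 mod 8 = 3, so (6788/16091) = (-1)^2·(1697/16091); sign now -1
reciprocity: (1697/16091) = +1·(16091/1697) since 1697 mod 4 = 1, 16091 mod 4 = 3; sign now -1
(16091/1697) = (818/1697)   [reduce mod 1697]
818 = 2^1·409; (2/1697) = +1 since 1697 mod 8 = 1, so (818/1697) = (+1)^1·(409/1697); sign now -1
reciprocity: (409/1697) = +1·(1697/409) since 409 mod 4 = 1, 1697 mod 4 = 1; sign now -1
(1697/409) = (61/409)   [reduce mod 409]
reciprocity: (61/409) = +1·(409/61) since 61 mod 4 = 1, 409 mod 4 = 1; sign now -1
(409/61) = (43/61)   [reduce mod 61]
reciprocity: (43/61) = +1·(61/43) since 43 mod 4 = 3, 61 mod 4 = 1; sign now -1
(61/43) = (18/43)   [reduce mod 43]
18 = 2^1·9; (2/43) = -1 since 43 mod 8 = 3, so (18/43) = (-1)^1·(9/43); sign now +1
reciprocity: (9/43) = +1·(43/9) since 9 mod 4 = 1, 43 mod 4 = 3; sign now +1
(43/9) = (7/9)   [reduce mod 9]
reciprocity: (7/9) = +1·(9/7) since 7 mod 4 = 3, 9 mod 4 = 1; sign now +1
(9/7) = (2/7)   [reduce mod 7]
2 = 2^1·1; (2/7) = +1 since 7 mod 8 = 7, so (2/7) = (+1)^1·(1/7); sign now +1
(1/7) = 1; final value = sign = +1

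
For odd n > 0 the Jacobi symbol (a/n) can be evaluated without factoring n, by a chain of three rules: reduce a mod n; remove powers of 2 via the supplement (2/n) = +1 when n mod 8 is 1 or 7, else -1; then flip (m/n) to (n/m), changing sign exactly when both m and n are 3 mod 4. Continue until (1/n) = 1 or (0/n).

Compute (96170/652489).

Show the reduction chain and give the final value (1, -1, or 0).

96170 = 2^1·48085; (2/652489) = +1 since 652489 mod 8 = 1, so (96170/652489) = (+1)^1·(48085/652489); sign now +1
reciprocity: (48085/652489) = +1·(652489/48085) since 48085 mod 4 = 1, 652489 mod 4 = 1; sign now +1
(652489/48085) = (27384/48085)   [reduce mod 48085]
27384 = 2^3·3423; (2/48085) = -1 since 48085 mod 8 = 5, so (27384/48085) = (-1)^3·(3423/48085); sign now -1
reciprocity: (3423/48085) = +1·(48085/3423) since 3423 mod 4 = 3, 48085 mod 4 = 1; sign now -1
(48085/3423) = (163/3423)   [reduce mod 3423]
reciprocity: (163/3423) = -1·(3423/163) since 163 mod 4 = 3, 3423 mod 4 = 3; sign now +1
(3423/163) = (0/163)   [reduce mod 163]
(0/163) = 0   [gcd(a, n) > 1]; final value = 0

0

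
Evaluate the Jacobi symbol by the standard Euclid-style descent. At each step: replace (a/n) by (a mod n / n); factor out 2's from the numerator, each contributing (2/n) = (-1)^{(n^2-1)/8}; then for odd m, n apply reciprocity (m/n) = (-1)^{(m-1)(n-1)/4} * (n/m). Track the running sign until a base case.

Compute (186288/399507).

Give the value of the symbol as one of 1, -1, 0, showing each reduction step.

0

factor out 2^4: 186288 = 2^4·11643; with 399507 mod 8 = 3, (2/399507) = -1; sign now +1; continue with (11643/399507)
flip (11643/399507) -> (399507/11643): both odd, 11643 mod 4 = 3, 399507 mod 4 = 3, so the flip contributes -1; sign now -1
(399507/11643): 399507 mod 11643 = 3645, so (399507/11643) = (3645/11643)
flip (3645/11643) -> (11643/3645): both odd, 3645 mod 4 = 1, 11643 mod 4 = 3, so the flip contributes +1; sign now -1
(11643/3645): 11643 mod 3645 = 708, so (11643/3645) = (708/3645)
factor out 2^2: 708 = 2^2·177; with 3645 mod 8 = 5, (2/3645) = -1; sign now -1; continue with (177/3645)
flip (177/3645) -> (3645/177): both odd, 177 mod 4 = 1, 3645 mod 4 = 1, so the flip contributes +1; sign now -1
(3645/177): 3645 mod 177 = 105, so (3645/177) = (105/177)
flip (105/177) -> (177/105): both odd, 105 mod 4 = 1, 177 mod 4 = 1, so the flip contributes +1; sign now -1
(177/105): 177 mod 105 = 72, so (177/105) = (72/105)
factor out 2^3: 72 = 2^3·9; with 105 mod 8 = 1, (2/105) = +1; sign now -1; continue with (9/105)
flip (9/105) -> (105/9): both odd, 9 mod 4 = 1, 105 mod 4 = 1, so the flip contributes +1; sign now -1
(105/9): 105 mod 9 = 6, so (105/9) = (6/9)
factor out 2^1: 6 = 2^1·3; with 9 mod 8 = 1, (2/9) = +1; sign now -1; continue with (3/9)
flip (3/9) -> (9/3): both odd, 3 mod 4 = 3, 9 mod 4 = 1, so the flip contributes +1; sign now -1
(9/3): 9 mod 3 = 0, so (9/3) = (0/3)
reached (0/3); gcd(a, n) > 1, so (0/3) = 0 and the symbol is 0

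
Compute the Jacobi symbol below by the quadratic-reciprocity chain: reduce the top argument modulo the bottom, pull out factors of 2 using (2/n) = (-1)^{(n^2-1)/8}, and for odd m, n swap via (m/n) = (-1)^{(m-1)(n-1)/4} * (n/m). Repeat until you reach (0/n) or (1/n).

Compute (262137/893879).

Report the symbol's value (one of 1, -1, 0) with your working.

-1

reciprocity: (262137/893879) = +1·(893879/262137) since 262137 mod 4 = 1, 893879 mod 4 = 3; sign now +1
(893879/262137) = (107468/262137)   [reduce mod 262137]
107468 = 2^2·26867; (2/262137) = +1 since 262137 mod 8 = 1, so (107468/262137) = (+1)^2·(26867/262137); sign now +1
reciprocity: (26867/262137) = +1·(262137/26867) since 26867 mod 4 = 3, 262137 mod 4 = 1; sign now +1
(262137/26867) = (20334/26867)   [reduce mod 26867]
20334 = 2^1·10167; (2/26867) = -1 since 26867 mod 8 = 3, so (20334/26867) = (-1)^1·(10167/26867); sign now -1
reciprocity: (10167/26867) = -1·(26867/10167) since 10167 mod 4 = 3, 26867 mod 4 = 3; sign now +1
(26867/10167) = (6533/10167)   [reduce mod 10167]
reciprocity: (6533/10167) = +1·(10167/6533) since 6533 mod 4 = 1, 10167 mod 4 = 3; sign now +1
(10167/6533) = (3634/6533)   [reduce mod 6533]
3634 = 2^1·1817; (2/6533) = -1 since 6533 mod 8 = 5, so (3634/6533) = (-1)^1·(1817/6533); sign now -1
reciprocity: (1817/6533) = +1·(6533/1817) since 1817 mod 4 = 1, 6533 mod 4 = 1; sign now -1
(6533/1817) = (1082/1817)   [reduce mod 1817]
1082 = 2^1·541; (2/1817) = +1 since 1817 mod 8 = 1, so (1082/1817) = (+1)^1·(541/1817); sign now -1
reciprocity: (541/1817) = +1·(1817/541) since 541 mod 4 = 1, 1817 mod 4 = 1; sign now -1
(1817/541) = (194/541)   [reduce mod 541]
194 = 2^1·97; (2/541) = -1 since 541 mod 8 = 5, so (194/541) = (-1)^1·(97/541); sign now +1
reciprocity: (97/541) = +1·(541/97) since 97 mod 4 = 1, 541 mod 4 = 1; sign now +1
(541/97) = (56/97)   [reduce mod 97]
56 = 2^3·7; (2/97) = +1 since 97 mod 8 = 1, so (56/97) = (+1)^3·(7/97); sign now +1
reciprocity: (7/97) = +1·(97/7) since 7 mod 4 = 3, 97 mod 4 = 1; sign now +1
(97/7) = (6/7)   [reduce mod 7]
6 = 2^1·3; (2/7) = +1 since 7 mod 8 = 7, so (6/7) = (+1)^1·(3/7); sign now +1
reciprocity: (3/7) = -1·(7/3) since 3 mod 4 = 3, 7 mod 4 = 3; sign now -1
(7/3) = (1/3)   [reduce mod 3]
(1/3) = 1; final value = sign = -1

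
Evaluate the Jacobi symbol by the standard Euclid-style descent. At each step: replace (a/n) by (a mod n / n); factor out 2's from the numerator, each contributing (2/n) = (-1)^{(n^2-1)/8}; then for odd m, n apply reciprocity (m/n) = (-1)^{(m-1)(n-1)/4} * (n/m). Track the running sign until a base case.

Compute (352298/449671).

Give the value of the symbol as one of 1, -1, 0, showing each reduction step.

factor out 2^1: 352298 = 2^1·176149; with 449671 mod 8 = 7, (2/449671) = +1; sign now +1; continue with (176149/449671)
flip (176149/449671) -> (449671/176149): both odd, 176149 mod 4 = 1, 449671 mod 4 = 3, so the flip contributes +1; sign now +1
(449671/176149): 449671 mod 176149 = 97373, so (449671/176149) = (97373/176149)
flip (97373/176149) -> (176149/97373): both odd, 97373 mod 4 = 1, 176149 mod 4 = 1, so the flip contributes +1; sign now +1
(176149/97373): 176149 mod 97373 = 78776, so (176149/97373) = (78776/97373)
factor out 2^3: 78776 = 2^3·9847; with 97373 mod 8 = 5, (2/97373) = -1; sign now -1; continue with (9847/97373)
flip (9847/97373) -> (97373/9847): both odd, 9847 mod 4 = 3, 97373 mod 4 = 1, so the flip contributes +1; sign now -1
(97373/9847): 97373 mod 9847 = 8750, so (97373/9847) = (8750/9847)
factor out 2^1: 8750 = 2^1·4375; with 9847 mod 8 = 7, (2/9847) = +1; sign now -1; continue with (4375/9847)
flip (4375/9847) -> (9847/4375): both odd, 4375 mod 4 = 3, 9847 mod 4 = 3, so the flip contributes -1; sign now +1
(9847/4375): 9847 mod 4375 = 1097, so (9847/4375) = (1097/4375)
flip (1097/4375) -> (4375/1097): both odd, 1097 mod 4 = 1, 4375 mod 4 = 3, so the flip contributes +1; sign now +1
(4375/1097): 4375 mod 1097 = 1084, so (4375/1097) = (1084/1097)
factor out 2^2: 1084 = 2^2·271; with 1097 mod 8 = 1, (2/1097) = +1; sign now +1; continue with (271/1097)
flip (271/1097) -> (1097/271): both odd, 271 mod 4 = 3, 1097 mod 4 = 1, so the flip contributes +1; sign now +1
(1097/271): 1097 mod 271 = 13, so (1097/271) = (13/271)
flip (13/271) -> (271/13): both odd, 13 mod 4 = 1, 271 mod 4 = 3, so the flip contributes +1; sign now +1
(271/13): 271 mod 13 = 11, so (271/13) = (11/13)
flip (11/13) -> (13/11): both odd, 11 mod 4 = 3, 13 mod 4 = 1, so the flip contributes +1; sign now +1
(13/11): 13 mod 11 = 2, so (13/11) = (2/11)
factor out 2^1: 2 = 2^1·1; with 11 mod 8 = 3, (2/11) = -1; sign now -1; continue with (1/11)
reached (1/11) = 1, so the symbol is -1

-1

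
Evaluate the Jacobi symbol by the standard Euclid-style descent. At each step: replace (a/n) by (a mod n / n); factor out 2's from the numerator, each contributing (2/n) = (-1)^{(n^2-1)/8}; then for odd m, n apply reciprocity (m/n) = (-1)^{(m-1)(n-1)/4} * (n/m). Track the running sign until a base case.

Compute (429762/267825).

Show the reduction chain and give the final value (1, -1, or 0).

(429762/267825): 429762 mod 267825 = 161937, so (429762/267825) = (161937/267825)
flip (161937/267825) -> (267825/161937): both odd, 161937 mod 4 = 1, 267825 mod 4 = 1, so the flip contributes +1; sign now +1
(267825/161937): 267825 mod 161937 = 105888, so (267825/161937) = (105888/161937)
factor out 2^5: 105888 = 2^5·3309; with 161937 mod 8 = 1, (2/161937) = +1; sign now +1; continue with (3309/161937)
flip (3309/161937) -> (161937/3309): both odd, 3309 mod 4 = 1, 161937 mod 4 = 1, so the flip contributes +1; sign now +1
(161937/3309): 161937 mod 3309 = 3105, so (161937/3309) = (3105/3309)
flip (3105/3309) -> (3309/3105): both odd, 3105 mod 4 = 1, 3309 mod 4 = 1, so the flip contributes +1; sign now +1
(3309/3105): 3309 mod 3105 = 204, so (3309/3105) = (204/3105)
factor out 2^2: 204 = 2^2·51; with 3105 mod 8 = 1, (2/3105) = +1; sign now +1; continue with (51/3105)
flip (51/3105) -> (3105/51): both odd, 51 mod 4 = 3, 3105 mod 4 = 1, so the flip contributes +1; sign now +1
(3105/51): 3105 mod 51 = 45, so (3105/51) = (45/51)
flip (45/51) -> (51/45): both odd, 45 mod 4 = 1, 51 mod 4 = 3, so the flip contributes +1; sign now +1
(51/45): 51 mod 45 = 6, so (51/45) = (6/45)
factor out 2^1: 6 = 2^1·3; with 45 mod 8 = 5, (2/45) = -1; sign now -1; continue with (3/45)
flip (3/45) -> (45/3): both odd, 3 mod 4 = 3, 45 mod 4 = 1, so the flip contributes +1; sign now -1
(45/3): 45 mod 3 = 0, so (45/3) = (0/3)
reached (0/3); gcd(a, n) > 1, so (0/3) = 0 and the symbol is 0

0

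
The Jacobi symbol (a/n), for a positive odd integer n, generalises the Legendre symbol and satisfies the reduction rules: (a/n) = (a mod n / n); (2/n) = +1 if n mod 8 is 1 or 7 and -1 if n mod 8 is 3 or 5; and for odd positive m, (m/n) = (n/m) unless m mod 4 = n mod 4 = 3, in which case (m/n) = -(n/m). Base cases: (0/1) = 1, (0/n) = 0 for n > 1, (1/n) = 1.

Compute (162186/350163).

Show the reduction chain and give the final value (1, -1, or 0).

0

factor out 2^1: 162186 = 2^1·81093; with 350163 mod 8 = 3, (2/350163) = -1; sign now -1; continue with (81093/350163)
flip (81093/350163) -> (350163/81093): both odd, 81093 mod 4 = 1, 350163 mod 4 = 3, so the flip contributes +1; sign now -1
(350163/81093): 350163 mod 81093 = 25791, so (350163/81093) = (25791/81093)
flip (25791/81093) -> (81093/25791): both odd, 25791 mod 4 = 3, 81093 mod 4 = 1, so the flip contributes +1; sign now -1
(81093/25791): 81093 mod 25791 = 3720, so (81093/25791) = (3720/25791)
factor out 2^3: 3720 = 2^3·465; with 25791 mod 8 = 7, (2/25791) = +1; sign now -1; continue with (465/25791)
flip (465/25791) -> (25791/465): both odd, 465 mod 4 = 1, 25791 mod 4 = 3, so the flip contributes +1; sign now -1
(25791/465): 25791 mod 465 = 216, so (25791/465) = (216/465)
factor out 2^3: 216 = 2^3·27; with 465 mod 8 = 1, (2/465) = +1; sign now -1; continue with (27/465)
flip (27/465) -> (465/27): both odd, 27 mod 4 = 3, 465 mod 4 = 1, so the flip contributes +1; sign now -1
(465/27): 465 mod 27 = 6, so (465/27) = (6/27)
factor out 2^1: 6 = 2^1·3; with 27 mod 8 = 3, (2/27) = -1; sign now +1; continue with (3/27)
flip (3/27) -> (27/3): both odd, 3 mod 4 = 3, 27 mod 4 = 3, so the flip contributes -1; sign now -1
(27/3): 27 mod 3 = 0, so (27/3) = (0/3)
reached (0/3); gcd(a, n) > 1, so (0/3) = 0 and the symbol is 0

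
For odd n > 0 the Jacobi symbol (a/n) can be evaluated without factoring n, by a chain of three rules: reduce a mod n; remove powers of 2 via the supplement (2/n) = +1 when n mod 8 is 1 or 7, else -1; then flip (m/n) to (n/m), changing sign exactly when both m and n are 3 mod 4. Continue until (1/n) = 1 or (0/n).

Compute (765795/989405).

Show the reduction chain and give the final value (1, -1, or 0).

flip (765795/989405) -> (989405/765795): both odd, 765795 mod 4 = 3, 989405 mod 4 = 1, so the flip contributes +1; sign now +1
(989405/765795): 989405 mod 765795 = 223610, so (989405/765795) = (223610/765795)
factor out 2^1: 223610 = 2^1·111805; with 765795 mod 8 = 3, (2/765795) = -1; sign now -1; continue with (111805/765795)
flip (111805/765795) -> (765795/111805): both odd, 111805 mod 4 = 1, 765795 mod 4 = 3, so the flip contributes +1; sign now -1
(765795/111805): 765795 mod 111805 = 94965, so (765795/111805) = (94965/111805)
flip (94965/111805) -> (111805/94965): both odd, 94965 mod 4 = 1, 111805 mod 4 = 1, so the flip contributes +1; sign now -1
(111805/94965): 111805 mod 94965 = 16840, so (111805/94965) = (16840/94965)
factor out 2^3: 16840 = 2^3·2105; with 94965 mod 8 = 5, (2/94965) = -1; sign now +1; continue with (2105/94965)
flip (2105/94965) -> (94965/2105): both odd, 2105 mod 4 = 1, 94965 mod 4 = 1, so the flip contributes +1; sign now +1
(94965/2105): 94965 mod 2105 = 240, so (94965/2105) = (240/2105)
factor out 2^4: 240 = 2^4·15; with 2105 mod 8 = 1, (2/2105) = +1; sign now +1; continue with (15/2105)
flip (15/2105) -> (2105/15): both odd, 15 mod 4 = 3, 2105 mod 4 = 1, so the flip contributes +1; sign now +1
(2105/15): 2105 mod 15 = 5, so (2105/15) = (5/15)
flip (5/15) -> (15/5): both odd, 5 mod 4 = 1, 15 mod 4 = 3, so the flip contributes +1; sign now +1
(15/5): 15 mod 5 = 0, so (15/5) = (0/5)
reached (0/5); gcd(a, n) > 1, so (0/5) = 0 and the symbol is 0

0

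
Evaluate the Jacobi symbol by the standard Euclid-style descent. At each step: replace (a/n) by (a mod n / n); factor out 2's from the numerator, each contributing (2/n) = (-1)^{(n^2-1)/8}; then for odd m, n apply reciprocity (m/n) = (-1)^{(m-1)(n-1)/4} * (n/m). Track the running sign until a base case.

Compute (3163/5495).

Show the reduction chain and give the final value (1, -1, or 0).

flip (3163/5495) -> (5495/3163): both odd, 3163 mod 4 = 3, 5495 mod 4 = 3, so the flip contributes -1; sign now -1
(5495/3163): 5495 mod 3163 = 2332, so (5495/3163) = (2332/3163)
factor out 2^2: 2332 = 2^2·583; with 3163 mod 8 = 3, (2/3163) = -1; sign now -1; continue with (583/3163)
flip (583/3163) -> (3163/583): both odd, 583 mod 4 = 3, 3163 mod 4 = 3, so the flip contributes -1; sign now +1
(3163/583): 3163 mod 583 = 248, so (3163/583) = (248/583)
factor out 2^3: 248 = 2^3·31; with 583 mod 8 = 7, (2/583) = +1; sign now +1; continue with (31/583)
flip (31/583) -> (583/31): both odd, 31 mod 4 = 3, 583 mod 4 = 3, so the flip contributes -1; sign now -1
(583/31): 583 mod 31 = 25, so (583/31) = (25/31)
flip (25/31) -> (31/25): both odd, 25 mod 4 = 1, 31 mod 4 = 3, so the flip contributes +1; sign now -1
(31/25): 31 mod 25 = 6, so (31/25) = (6/25)
factor out 2^1: 6 = 2^1·3; with 25 mod 8 = 1, (2/25) = +1; sign now -1; continue with (3/25)
flip (3/25) -> (25/3): both odd, 3 mod 4 = 3, 25 mod 4 = 1, so the flip contributes +1; sign now -1
(25/3): 25 mod 3 = 1, so (25/3) = (1/3)
reached (1/3) = 1, so the symbol is -1

-1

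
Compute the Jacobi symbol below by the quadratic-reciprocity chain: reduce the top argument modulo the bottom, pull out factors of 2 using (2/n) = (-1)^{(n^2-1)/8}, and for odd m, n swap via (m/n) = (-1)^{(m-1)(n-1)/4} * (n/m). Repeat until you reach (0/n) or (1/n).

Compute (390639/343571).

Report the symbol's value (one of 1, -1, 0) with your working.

(390639/343571): 390639 mod 343571 = 47068, so (390639/343571) = (47068/343571)
factor out 2^2: 47068 = 2^2·11767; with 343571 mod 8 = 3, (2/343571) = -1; sign now +1; continue with (11767/343571)
flip (11767/343571) -> (343571/11767): both odd, 11767 mod 4 = 3, 343571 mod 4 = 3, so the flip contributes -1; sign now -1
(343571/11767): 343571 mod 11767 = 2328, so (343571/11767) = (2328/11767)
factor out 2^3: 2328 = 2^3·291; with 11767 mod 8 = 7, (2/11767) = +1; sign now -1; continue with (291/11767)
flip (291/11767) -> (11767/291): both odd, 291 mod 4 = 3, 11767 mod 4 = 3, so the flip contributes -1; sign now +1
(11767/291): 11767 mod 291 = 127, so (11767/291) = (127/291)
flip (127/291) -> (291/127): both odd, 127 mod 4 = 3, 291 mod 4 = 3, so the flip contributes -1; sign now -1
(291/127): 291 mod 127 = 37, so (291/127) = (37/127)
flip (37/127) -> (127/37): both odd, 37 mod 4 = 1, 127 mod 4 = 3, so the flip contributes +1; sign now -1
(127/37): 127 mod 37 = 16, so (127/37) = (16/37)
factor out 2^4: 16 = 2^4·1; with 37 mod 8 = 5, (2/37) = -1; sign now -1; continue with (1/37)
reached (1/37) = 1, so the symbol is -1

-1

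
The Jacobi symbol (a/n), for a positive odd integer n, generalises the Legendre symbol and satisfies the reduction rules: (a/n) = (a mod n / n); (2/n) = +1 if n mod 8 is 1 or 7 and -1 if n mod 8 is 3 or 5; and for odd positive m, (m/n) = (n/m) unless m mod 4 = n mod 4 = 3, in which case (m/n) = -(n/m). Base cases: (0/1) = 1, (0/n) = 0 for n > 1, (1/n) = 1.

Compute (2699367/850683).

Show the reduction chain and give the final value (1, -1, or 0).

0

(2699367/850683): 2699367 mod 850683 = 147318, so (2699367/850683) = (147318/850683)
factor out 2^1: 147318 = 2^1·73659; with 850683 mod 8 = 3, (2/850683) = -1; sign now -1; continue with (73659/850683)
flip (73659/850683) -> (850683/73659): both odd, 73659 mod 4 = 3, 850683 mod 4 = 3, so the flip contributes -1; sign now +1
(850683/73659): 850683 mod 73659 = 40434, so (850683/73659) = (40434/73659)
factor out 2^1: 40434 = 2^1·20217; with 73659 mod 8 = 3, (2/73659) = -1; sign now -1; continue with (20217/73659)
flip (20217/73659) -> (73659/20217): both odd, 20217 mod 4 = 1, 73659 mod 4 = 3, so the flip contributes +1; sign now -1
(73659/20217): 73659 mod 20217 = 13008, so (73659/20217) = (13008/20217)
factor out 2^4: 13008 = 2^4·813; with 20217 mod 8 = 1, (2/20217) = +1; sign now -1; continue with (813/20217)
flip (813/20217) -> (20217/813): both odd, 813 mod 4 = 1, 20217 mod 4 = 1, so the flip contributes +1; sign now -1
(20217/813): 20217 mod 813 = 705, so (20217/813) = (705/813)
flip (705/813) -> (813/705): both odd, 705 mod 4 = 1, 813 mod 4 = 1, so the flip contributes +1; sign now -1
(813/705): 813 mod 705 = 108, so (813/705) = (108/705)
factor out 2^2: 108 = 2^2·27; with 705 mod 8 = 1, (2/705) = +1; sign now -1; continue with (27/705)
flip (27/705) -> (705/27): both odd, 27 mod 4 = 3, 705 mod 4 = 1, so the flip contributes +1; sign now -1
(705/27): 705 mod 27 = 3, so (705/27) = (3/27)
flip (3/27) -> (27/3): both odd, 3 mod 4 = 3, 27 mod 4 = 3, so the flip contributes -1; sign now +1
(27/3): 27 mod 3 = 0, so (27/3) = (0/3)
reached (0/3); gcd(a, n) > 1, so (0/3) = 0 and the symbol is 0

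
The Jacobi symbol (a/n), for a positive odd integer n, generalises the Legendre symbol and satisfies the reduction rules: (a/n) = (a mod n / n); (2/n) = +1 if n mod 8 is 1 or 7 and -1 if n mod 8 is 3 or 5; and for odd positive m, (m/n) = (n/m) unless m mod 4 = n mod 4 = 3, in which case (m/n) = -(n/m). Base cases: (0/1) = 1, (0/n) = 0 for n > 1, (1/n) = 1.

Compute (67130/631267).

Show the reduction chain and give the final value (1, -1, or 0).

0

67130 = 2^1·33565; (2/631267) = -1 since 631267 mod 8 = 3, so (67130/631267) = (-1)^1·(33565/631267); sign now -1
reciprocity: (33565/631267) = +1·(631267/33565) since 33565 mod 4 = 1, 631267 mod 4 = 3; sign now -1
(631267/33565) = (27097/33565)   [reduce mod 33565]
reciprocity: (27097/33565) = +1·(33565/27097) since 27097 mod 4 = 1, 33565 mod 4 = 1; sign now -1
(33565/27097) = (6468/27097)   [reduce mod 27097]
6468 = 2^2·1617; (2/27097) = +1 since 27097 mod 8 = 1, so (6468/27097) = (+1)^2·(1617/27097); sign now -1
reciprocity: (1617/27097) = +1·(27097/1617) since 1617 mod 4 = 1, 27097 mod 4 = 1; sign now -1
(27097/1617) = (1225/1617)   [reduce mod 1617]
reciprocity: (1225/1617) = +1·(1617/1225) since 1225 mod 4 = 1, 1617 mod 4 = 1; sign now -1
(1617/1225) = (392/1225)   [reduce mod 1225]
392 = 2^3·49; (2/1225) = +1 since 1225 mod 8 = 1, so (392/1225) = (+1)^3·(49/1225); sign now -1
reciprocity: (49/1225) = +1·(1225/49) since 49 mod 4 = 1, 1225 mod 4 = 1; sign now -1
(1225/49) = (0/49)   [reduce mod 49]
(0/49) = 0   [gcd(a, n) > 1]; final value = 0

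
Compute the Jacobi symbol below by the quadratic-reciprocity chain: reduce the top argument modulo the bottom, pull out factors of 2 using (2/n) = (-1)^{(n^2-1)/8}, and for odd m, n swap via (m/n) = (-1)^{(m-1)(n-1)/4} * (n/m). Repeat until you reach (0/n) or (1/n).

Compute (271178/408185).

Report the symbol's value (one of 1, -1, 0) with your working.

271178 = 2^1·135589; (2/408185) = +1 since 408185 mod 8 = 1, so (271178/408185) = (+1)^1·(135589/408185); sign now +1
reciprocity: (135589/408185) = +1·(408185/135589) since 135589 mod 4 = 1, 408185 mod 4 = 1; sign now +1
(408185/135589) = (1418/135589)   [reduce mod 135589]
1418 = 2^1·709; (2/135589) = -1 since 135589 mod 8 = 5, so (1418/135589) = (-1)^1·(709/135589); sign now -1
reciprocity: (709/135589) = +1·(135589/709) since 709 mod 4 = 1, 135589 mod 4 = 1; sign now -1
(135589/709) = (170/709)   [reduce mod 709]
170 = 2^1·85; (2/709) = -1 since 709 mod 8 = 5, so (170/709) = (-1)^1·(85/709); sign now +1
reciprocity: (85/709) = +1·(709/85) since 85 mod 4 = 1, 709 mod 4 = 1; sign now +1
(709/85) = (29/85)   [reduce mod 85]
reciprocity: (29/85) = +1·(85/29) since 29 mod 4 = 1, 85 mod 4 = 1; sign now +1
(85/29) = (27/29)   [reduce mod 29]
reciprocity: (27/29) = +1·(29/27) since 27 mod 4 = 3, 29 mod 4 = 1; sign now +1
(29/27) = (2/27)   [reduce mod 27]
2 = 2^1·1; (2/27) = -1 since 27 mod 8 = 3, so (2/27) = (-1)^1·(1/27); sign now -1
(1/27) = 1; final value = sign = -1

-1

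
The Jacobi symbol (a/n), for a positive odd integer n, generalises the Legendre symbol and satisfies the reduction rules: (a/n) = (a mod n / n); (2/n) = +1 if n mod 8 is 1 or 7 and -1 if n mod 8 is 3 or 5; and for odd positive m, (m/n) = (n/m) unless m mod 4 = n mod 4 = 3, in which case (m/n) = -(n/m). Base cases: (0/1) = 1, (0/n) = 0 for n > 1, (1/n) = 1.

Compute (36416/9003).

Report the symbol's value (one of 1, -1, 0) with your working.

(36416/9003): 36416 mod 9003 = 404, so (36416/9003) = (404/9003)
factor out 2^2: 404 = 2^2·101; with 9003 mod 8 = 3, (2/9003) = -1; sign now +1; continue with (101/9003)
flip (101/9003) -> (9003/101): both odd, 101 mod 4 = 1, 9003 mod 4 = 3, so the flip contributes +1; sign now +1
(9003/101): 9003 mod 101 = 14, so (9003/101) = (14/101)
factor out 2^1: 14 = 2^1·7; with 101 mod 8 = 5, (2/101) = -1; sign now -1; continue with (7/101)
flip (7/101) -> (101/7): both odd, 7 mod 4 = 3, 101 mod 4 = 1, so the flip contributes +1; sign now -1
(101/7): 101 mod 7 = 3, so (101/7) = (3/7)
flip (3/7) -> (7/3): both odd, 3 mod 4 = 3, 7 mod 4 = 3, so the flip contributes -1; sign now +1
(7/3): 7 mod 3 = 1, so (7/3) = (1/3)
reached (1/3) = 1, so the symbol is +1

1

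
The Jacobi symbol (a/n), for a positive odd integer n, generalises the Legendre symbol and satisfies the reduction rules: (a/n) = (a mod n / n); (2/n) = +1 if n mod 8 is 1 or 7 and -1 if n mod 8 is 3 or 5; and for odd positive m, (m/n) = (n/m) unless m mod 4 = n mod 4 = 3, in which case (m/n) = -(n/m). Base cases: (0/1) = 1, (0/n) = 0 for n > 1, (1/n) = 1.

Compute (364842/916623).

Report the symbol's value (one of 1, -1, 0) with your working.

factor out 2^1: 364842 = 2^1·182421; with 916623 mod 8 = 7, (2/916623) = +1; sign now +1; continue with (182421/916623)
flip (182421/916623) -> (916623/182421): both odd, 182421 mod 4 = 1, 916623 mod 4 = 3, so the flip contributes +1; sign now +1
(916623/182421): 916623 mod 182421 = 4518, so (916623/182421) = (4518/182421)
factor out 2^1: 4518 = 2^1·2259; with 182421 mod 8 = 5, (2/182421) = -1; sign now -1; continue with (2259/182421)
flip (2259/182421) -> (182421/2259): both odd, 2259 mod 4 = 3, 182421 mod 4 = 1, so the flip contributes +1; sign now -1
(182421/2259): 182421 mod 2259 = 1701, so (182421/2259) = (1701/2259)
flip (1701/2259) -> (2259/1701): both odd, 1701 mod 4 = 1, 2259 mod 4 = 3, so the flip contributes +1; sign now -1
(2259/1701): 2259 mod 1701 = 558, so (2259/1701) = (558/1701)
factor out 2^1: 558 = 2^1·279; with 1701 mod 8 = 5, (2/1701) = -1; sign now +1; continue with (279/1701)
flip (279/1701) -> (1701/279): both odd, 279 mod 4 = 3, 1701 mod 4 = 1, so the flip contributes +1; sign now +1
(1701/279): 1701 mod 279 = 27, so (1701/279) = (27/279)
flip (27/279) -> (279/27): both odd, 27 mod 4 = 3, 279 mod 4 = 3, so the flip contributes -1; sign now -1
(279/27): 279 mod 27 = 9, so (279/27) = (9/27)
flip (9/27) -> (27/9): both odd, 9 mod 4 = 1, 27 mod 4 = 3, so the flip contributes +1; sign now -1
(27/9): 27 mod 9 = 0, so (27/9) = (0/9)
reached (0/9); gcd(a, n) > 1, so (0/9) = 0 and the symbol is 0

0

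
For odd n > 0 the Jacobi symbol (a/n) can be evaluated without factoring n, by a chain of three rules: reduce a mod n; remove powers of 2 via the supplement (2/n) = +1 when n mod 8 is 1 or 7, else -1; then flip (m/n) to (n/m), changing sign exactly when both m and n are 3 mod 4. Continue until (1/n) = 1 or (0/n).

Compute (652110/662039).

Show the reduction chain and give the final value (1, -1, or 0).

factor out 2^1: 652110 = 2^1·326055; with 662039 mod 8 = 7, (2/662039) = +1; sign now +1; continue with (326055/662039)
flip (326055/662039) -> (662039/326055): both odd, 326055 mod 4 = 3, 662039 mod 4 = 3, so the flip contributes -1; sign now -1
(662039/326055): 662039 mod 326055 = 9929, so (662039/326055) = (9929/326055)
flip (9929/326055) -> (326055/9929): both odd, 9929 mod 4 = 1, 326055 mod 4 = 3, so the flip contributes +1; sign now -1
(326055/9929): 326055 mod 9929 = 8327, so (326055/9929) = (8327/9929)
flip (8327/9929) -> (9929/8327): both odd, 8327 mod 4 = 3, 9929 mod 4 = 1, so the flip contributes +1; sign now -1
(9929/8327): 9929 mod 8327 = 1602, so (9929/8327) = (1602/8327)
factor out 2^1: 1602 = 2^1·801; with 8327 mod 8 = 7, (2/8327) = +1; sign now -1; continue with (801/8327)
flip (801/8327) -> (8327/801): both odd, 801 mod 4 = 1, 8327 mod 4 = 3, so the flip contributes +1; sign now -1
(8327/801): 8327 mod 801 = 317, so (8327/801) = (317/801)
flip (317/801) -> (801/317): both odd, 317 mod 4 = 1, 801 mod 4 = 1, so the flip contributes +1; sign now -1
(801/317): 801 mod 317 = 167, so (801/317) = (167/317)
flip (167/317) -> (317/167): both odd, 167 mod 4 = 3, 317 mod 4 = 1, so the flip contributes +1; sign now -1
(317/167): 317 mod 167 = 150, so (317/167) = (150/167)
factor out 2^1: 150 = 2^1·75; with 167 mod 8 = 7, (2/167) = +1; sign now -1; continue with (75/167)
flip (75/167) -> (167/75): both odd, 75 mod 4 = 3, 167 mod 4 = 3, so the flip contributes -1; sign now +1
(167/75): 167 mod 75 = 17, so (167/75) = (17/75)
flip (17/75) -> (75/17): both odd, 17 mod 4 = 1, 75 mod 4 = 3, so the flip contributes +1; sign now +1
(75/17): 75 mod 17 = 7, so (75/17) = (7/17)
flip (7/17) -> (17/7): both odd, 7 mod 4 = 3, 17 mod 4 = 1, so the flip contributes +1; sign now +1
(17/7): 17 mod 7 = 3, so (17/7) = (3/7)
flip (3/7) -> (7/3): both odd, 3 mod 4 = 3, 7 mod 4 = 3, so the flip contributes -1; sign now -1
(7/3): 7 mod 3 = 1, so (7/3) = (1/3)
reached (1/3) = 1, so the symbol is -1

-1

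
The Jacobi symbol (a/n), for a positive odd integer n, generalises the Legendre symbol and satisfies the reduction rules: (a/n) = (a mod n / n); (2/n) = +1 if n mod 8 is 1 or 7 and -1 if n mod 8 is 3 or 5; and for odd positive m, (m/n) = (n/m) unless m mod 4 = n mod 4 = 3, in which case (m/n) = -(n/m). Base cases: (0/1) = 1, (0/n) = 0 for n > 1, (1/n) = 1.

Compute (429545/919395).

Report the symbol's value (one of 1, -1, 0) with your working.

flip (429545/919395) -> (919395/429545): both odd, 429545 mod 4 = 1, 919395 mod 4 = 3, so the flip contributes +1; sign now +1
(919395/429545): 919395 mod 429545 = 60305, so (919395/429545) = (60305/429545)
flip (60305/429545) -> (429545/60305): both odd, 60305 mod 4 = 1, 429545 mod 4 = 1, so the flip contributes +1; sign now +1
(429545/60305): 429545 mod 60305 = 7410, so (429545/60305) = (7410/60305)
factor out 2^1: 7410 = 2^1·3705; with 60305 mod 8 = 1, (2/60305) = +1; sign now +1; continue with (3705/60305)
flip (3705/60305) -> (60305/3705): both odd, 3705 mod 4 = 1, 60305 mod 4 = 1, so the flip contributes +1; sign now +1
(60305/3705): 60305 mod 3705 = 1025, so (60305/3705) = (1025/3705)
flip (1025/3705) -> (3705/1025): both odd, 1025 mod 4 = 1, 3705 mod 4 = 1, so the flip contributes +1; sign now +1
(3705/1025): 3705 mod 1025 = 630, so (3705/1025) = (630/1025)
factor out 2^1: 630 = 2^1·315; with 1025 mod 8 = 1, (2/1025) = +1; sign now +1; continue with (315/1025)
flip (315/1025) -> (1025/315): both odd, 315 mod 4 = 3, 1025 mod 4 = 1, so the flip contributes +1; sign now +1
(1025/315): 1025 mod 315 = 80, so (1025/315) = (80/315)
factor out 2^4: 80 = 2^4·5; with 315 mod 8 = 3, (2/315) = -1; sign now +1; continue with (5/315)
flip (5/315) -> (315/5): both odd, 5 mod 4 = 1, 315 mod 4 = 3, so the flip contributes +1; sign now +1
(315/5): 315 mod 5 = 0, so (315/5) = (0/5)
reached (0/5); gcd(a, n) > 1, so (0/5) = 0 and the symbol is 0

0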